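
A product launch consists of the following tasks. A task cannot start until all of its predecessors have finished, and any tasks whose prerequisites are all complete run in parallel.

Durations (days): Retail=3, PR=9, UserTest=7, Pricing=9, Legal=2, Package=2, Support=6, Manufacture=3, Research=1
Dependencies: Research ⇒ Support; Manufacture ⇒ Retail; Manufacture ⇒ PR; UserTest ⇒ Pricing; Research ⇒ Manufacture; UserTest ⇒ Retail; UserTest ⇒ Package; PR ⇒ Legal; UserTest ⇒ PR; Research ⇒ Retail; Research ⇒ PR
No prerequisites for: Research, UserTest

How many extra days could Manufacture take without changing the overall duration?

The longest chain is UserTest→PR→Legal = 7+9+2 = 18; overall finish 18 days.
The longest chain containing Manufacture totals 15 days.
So Manufacture can slip 7 − 4 = 3 days.

3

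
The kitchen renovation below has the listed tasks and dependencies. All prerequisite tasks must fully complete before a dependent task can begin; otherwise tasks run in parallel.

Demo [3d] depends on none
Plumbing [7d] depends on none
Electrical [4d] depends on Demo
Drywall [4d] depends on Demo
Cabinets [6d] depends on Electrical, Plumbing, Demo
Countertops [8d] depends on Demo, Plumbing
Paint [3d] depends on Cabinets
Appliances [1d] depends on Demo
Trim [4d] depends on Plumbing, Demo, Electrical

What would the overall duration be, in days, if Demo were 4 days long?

17

As given, the longest chain is Demo→Electrical→Cabinets→Paint = 3+4+6+3 = 16, so the finish is 16 days.
Demo lies on that path, so at 4 days the path becomes 17 days.
No other chain overtakes it, so the finish is 17 days.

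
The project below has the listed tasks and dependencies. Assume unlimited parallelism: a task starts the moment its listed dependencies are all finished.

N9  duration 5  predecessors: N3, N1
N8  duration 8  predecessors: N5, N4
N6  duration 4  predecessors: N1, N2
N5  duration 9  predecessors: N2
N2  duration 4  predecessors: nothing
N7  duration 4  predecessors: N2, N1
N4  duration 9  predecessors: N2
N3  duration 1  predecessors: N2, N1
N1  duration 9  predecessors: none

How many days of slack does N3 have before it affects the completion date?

6

Critical path: N2→N4→N8 = 4+9+8 = 21, so the finish is 21 days.
N3 finishes as early as 10 and must finish by 16.
Slack of N3 = 15 − 9 = 6 days.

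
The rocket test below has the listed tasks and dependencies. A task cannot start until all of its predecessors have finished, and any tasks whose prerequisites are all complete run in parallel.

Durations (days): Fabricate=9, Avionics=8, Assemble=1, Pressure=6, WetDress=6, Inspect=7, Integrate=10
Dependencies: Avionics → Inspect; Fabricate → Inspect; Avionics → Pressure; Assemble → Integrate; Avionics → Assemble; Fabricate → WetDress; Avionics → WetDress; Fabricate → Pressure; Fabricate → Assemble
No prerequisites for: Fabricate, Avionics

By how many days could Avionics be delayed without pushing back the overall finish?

1

Critical path: Fabricate→Assemble→Integrate = 9+1+10 = 20, so the finish is 20 days.
Avionics finishes as early as 8 and must finish by 9.
Float = 20 − 19 = 1.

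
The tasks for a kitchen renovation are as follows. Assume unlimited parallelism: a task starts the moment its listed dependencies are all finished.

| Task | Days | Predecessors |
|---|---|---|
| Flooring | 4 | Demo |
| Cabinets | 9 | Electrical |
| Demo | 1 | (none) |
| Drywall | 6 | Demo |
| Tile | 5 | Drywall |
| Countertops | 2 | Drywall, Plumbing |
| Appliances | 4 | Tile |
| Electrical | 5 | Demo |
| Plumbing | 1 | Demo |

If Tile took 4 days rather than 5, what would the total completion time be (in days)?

The binding path is Demo→Drywall→Tile→Appliances = 1+6+5+4 = 16; finish at 16 days.
Tile lies on that path, so at 4 days the path becomes 15 days.
Now Demo→Electrical→Cabinets = 1+5+9 = 15 is longest, so the finish becomes 15 days.

15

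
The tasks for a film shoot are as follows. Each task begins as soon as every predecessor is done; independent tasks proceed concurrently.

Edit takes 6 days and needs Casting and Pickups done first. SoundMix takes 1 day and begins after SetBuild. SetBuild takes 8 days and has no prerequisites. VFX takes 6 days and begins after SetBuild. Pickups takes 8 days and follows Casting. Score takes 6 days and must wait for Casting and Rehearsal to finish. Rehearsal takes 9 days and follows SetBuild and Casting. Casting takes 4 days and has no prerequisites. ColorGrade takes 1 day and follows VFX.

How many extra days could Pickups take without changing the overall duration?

5

Critical path: SetBuild→Rehearsal→Score = 8+9+6 = 23, so the finish is 23 days.
Longest path through Pickups: 18 days (earliest finish 12, latest finish 17).
Float = 23 − 18 = 5.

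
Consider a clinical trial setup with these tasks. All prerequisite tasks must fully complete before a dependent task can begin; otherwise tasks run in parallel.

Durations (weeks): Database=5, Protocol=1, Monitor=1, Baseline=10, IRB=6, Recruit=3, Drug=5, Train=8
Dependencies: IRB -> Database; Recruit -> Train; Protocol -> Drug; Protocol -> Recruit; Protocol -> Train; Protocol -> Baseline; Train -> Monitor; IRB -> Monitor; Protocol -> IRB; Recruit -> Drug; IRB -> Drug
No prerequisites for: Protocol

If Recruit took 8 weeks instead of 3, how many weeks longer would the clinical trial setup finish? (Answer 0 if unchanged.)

The binding path is Protocol→Recruit→Train→Monitor = 1+3+8+1 = 13; finish at 13 weeks.
Since Recruit is critical, the +5 change carries straight to that chain (now 18 weeks).
The critical path is still Protocol→Recruit→Train→Monitor; finish is now 18 weeks.
Change in finish: 18 − 13 = +5 weeks.

5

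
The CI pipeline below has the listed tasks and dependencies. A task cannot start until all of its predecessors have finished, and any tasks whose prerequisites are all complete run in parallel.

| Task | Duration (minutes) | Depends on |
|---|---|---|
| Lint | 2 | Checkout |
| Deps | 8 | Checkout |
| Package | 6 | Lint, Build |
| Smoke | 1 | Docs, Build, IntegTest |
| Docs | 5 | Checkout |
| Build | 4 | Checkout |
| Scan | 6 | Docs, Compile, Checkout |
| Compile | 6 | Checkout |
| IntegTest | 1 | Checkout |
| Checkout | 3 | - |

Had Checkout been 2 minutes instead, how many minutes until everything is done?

The binding path is Checkout→Compile→Scan = 3+6+6 = 15; finish at 15 minutes.
Checkout lies on that path, so at 2 minutes the path becomes 14 minutes.
The critical path is still Checkout→Compile→Scan; finish is now 14 minutes.

14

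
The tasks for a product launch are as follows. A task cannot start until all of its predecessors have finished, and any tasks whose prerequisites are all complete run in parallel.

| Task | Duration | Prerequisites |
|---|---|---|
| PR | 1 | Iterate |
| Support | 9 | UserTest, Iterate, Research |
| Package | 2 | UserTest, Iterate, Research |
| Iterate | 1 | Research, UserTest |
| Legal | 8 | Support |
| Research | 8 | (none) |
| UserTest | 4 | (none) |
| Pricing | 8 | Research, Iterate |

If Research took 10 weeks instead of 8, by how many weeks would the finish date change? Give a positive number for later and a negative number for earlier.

The binding path is Research→Iterate→Support→Legal = 8+1+9+8 = 26; finish at 26 weeks.
Research is on the critical path; changing it to 10 makes that path 28 weeks.
That remains the longest chain; total 28 weeks.
Change in finish: 28 − 26 = +2 weeks.

2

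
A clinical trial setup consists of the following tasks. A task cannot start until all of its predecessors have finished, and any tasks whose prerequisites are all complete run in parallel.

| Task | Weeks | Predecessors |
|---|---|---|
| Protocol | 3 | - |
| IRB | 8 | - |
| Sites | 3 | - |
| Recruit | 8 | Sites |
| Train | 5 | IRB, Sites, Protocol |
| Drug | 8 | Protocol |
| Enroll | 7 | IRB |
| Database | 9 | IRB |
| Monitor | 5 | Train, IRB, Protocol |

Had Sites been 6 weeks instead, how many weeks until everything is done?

Critical path before the change: IRB→Train→Monitor = 8+5+5 = 18 giving 18 weeks.
Sites has 5 weeks of float (longest path through it is 13).
The critical path is still IRB→Train→Monitor; finish is now 18 weeks.

18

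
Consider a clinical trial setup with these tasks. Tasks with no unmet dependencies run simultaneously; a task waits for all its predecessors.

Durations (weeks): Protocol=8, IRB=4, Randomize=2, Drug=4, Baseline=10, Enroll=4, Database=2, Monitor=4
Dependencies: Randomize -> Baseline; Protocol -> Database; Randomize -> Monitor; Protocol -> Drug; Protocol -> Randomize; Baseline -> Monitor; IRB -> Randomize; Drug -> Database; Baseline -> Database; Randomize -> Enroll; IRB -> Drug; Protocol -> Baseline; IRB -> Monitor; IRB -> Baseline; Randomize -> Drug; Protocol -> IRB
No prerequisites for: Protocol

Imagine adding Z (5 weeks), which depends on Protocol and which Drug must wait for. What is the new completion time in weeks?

28

Originally the schedule takes 28 weeks.
With Z inserted, Drug now waits for max(Protocol, Randomize, IRB, Z).
New critical path: Protocol→IRB→Randomize→Baseline→Monitor = 8+4+2+10+4 = 28 ⇒ 28 weeks.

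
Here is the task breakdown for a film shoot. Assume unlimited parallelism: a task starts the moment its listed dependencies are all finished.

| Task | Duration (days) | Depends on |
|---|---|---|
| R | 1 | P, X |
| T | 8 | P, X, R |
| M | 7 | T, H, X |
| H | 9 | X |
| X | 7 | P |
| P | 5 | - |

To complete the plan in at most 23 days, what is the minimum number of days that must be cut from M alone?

Current finish: 28 days; target: 23.
M is on every critical path, so each day cut from M cuts the finish by one (this holds down to a finish of 22).
Need 28 − 23 = 5 days off M → M becomes 2 days, finish becomes 23.

5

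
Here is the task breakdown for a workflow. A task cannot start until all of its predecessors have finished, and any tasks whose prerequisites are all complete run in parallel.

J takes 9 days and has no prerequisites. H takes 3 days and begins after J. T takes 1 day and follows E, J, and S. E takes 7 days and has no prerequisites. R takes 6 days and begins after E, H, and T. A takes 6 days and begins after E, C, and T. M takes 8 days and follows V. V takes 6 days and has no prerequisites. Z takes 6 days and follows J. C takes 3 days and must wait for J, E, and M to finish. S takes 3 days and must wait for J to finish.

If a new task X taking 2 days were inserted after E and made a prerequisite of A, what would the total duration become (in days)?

Originally the project takes 23 days.
With X inserted, A now waits for max(E, C, T, X).
New critical path: V→M→C→A = 6+8+3+6 = 23 ⇒ 23 days.

23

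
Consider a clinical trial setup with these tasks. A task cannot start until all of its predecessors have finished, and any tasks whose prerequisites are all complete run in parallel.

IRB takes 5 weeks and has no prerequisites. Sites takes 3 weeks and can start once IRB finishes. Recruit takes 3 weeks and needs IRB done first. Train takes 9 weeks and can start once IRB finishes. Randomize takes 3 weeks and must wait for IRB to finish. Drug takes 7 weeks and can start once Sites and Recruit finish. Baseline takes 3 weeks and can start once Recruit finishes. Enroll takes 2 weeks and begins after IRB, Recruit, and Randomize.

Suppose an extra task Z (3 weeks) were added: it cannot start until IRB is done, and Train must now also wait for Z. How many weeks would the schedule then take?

Originally the schedule takes 15 weeks.
With Z inserted, Train now waits for max(IRB, Z).
New critical path: IRB→Z→Train = 5+3+9 = 17 ⇒ 17 weeks.

17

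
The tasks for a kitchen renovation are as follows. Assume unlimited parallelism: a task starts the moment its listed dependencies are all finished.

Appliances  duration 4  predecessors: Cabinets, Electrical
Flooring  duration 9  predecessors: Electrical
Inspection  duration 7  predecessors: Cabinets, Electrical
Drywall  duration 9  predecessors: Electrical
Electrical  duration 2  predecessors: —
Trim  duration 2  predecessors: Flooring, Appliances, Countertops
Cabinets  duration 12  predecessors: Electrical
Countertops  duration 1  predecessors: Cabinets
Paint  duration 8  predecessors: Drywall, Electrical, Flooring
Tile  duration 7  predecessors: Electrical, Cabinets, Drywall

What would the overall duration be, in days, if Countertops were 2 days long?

21

Critical path before the change: Electrical→Cabinets→Tile = 2+12+7 = 21 giving 21 days.
Countertops is off the critical path — its longest chain is 17 days, giving 4 of slack.
No other chain overtakes it, so the finish is 21 days.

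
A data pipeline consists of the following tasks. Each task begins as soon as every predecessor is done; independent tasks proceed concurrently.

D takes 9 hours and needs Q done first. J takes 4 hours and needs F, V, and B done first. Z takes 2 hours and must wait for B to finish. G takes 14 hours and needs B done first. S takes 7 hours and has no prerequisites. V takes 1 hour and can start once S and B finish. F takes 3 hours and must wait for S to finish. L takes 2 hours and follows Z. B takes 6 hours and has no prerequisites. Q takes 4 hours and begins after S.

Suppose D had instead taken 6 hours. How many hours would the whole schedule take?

20

Actual critical path: S→Q→D = 7+4+9 = 20 ⇒ 20 hours.
D lies on that path, so at 6 hours the path becomes 17 hours.
Now B→G = 6+14 = 20 is longest, so the finish becomes 20 hours.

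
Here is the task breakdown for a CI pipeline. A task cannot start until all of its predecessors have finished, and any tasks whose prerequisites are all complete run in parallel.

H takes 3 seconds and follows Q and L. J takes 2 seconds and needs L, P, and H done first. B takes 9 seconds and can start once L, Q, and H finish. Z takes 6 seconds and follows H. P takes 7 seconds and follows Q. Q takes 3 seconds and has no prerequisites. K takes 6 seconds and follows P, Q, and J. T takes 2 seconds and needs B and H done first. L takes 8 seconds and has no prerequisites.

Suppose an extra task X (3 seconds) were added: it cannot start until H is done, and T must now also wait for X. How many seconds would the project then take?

22

Originally the project takes 22 seconds.
With X inserted, T now waits for max(B, H, X).
New critical path: L→H→B→T = 8+3+9+2 = 22 ⇒ 22 seconds.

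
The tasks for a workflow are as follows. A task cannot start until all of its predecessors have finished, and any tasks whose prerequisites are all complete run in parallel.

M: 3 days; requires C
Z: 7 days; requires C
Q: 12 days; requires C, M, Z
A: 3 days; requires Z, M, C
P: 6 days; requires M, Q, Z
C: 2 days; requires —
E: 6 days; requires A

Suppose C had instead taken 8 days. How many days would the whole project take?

Actual critical path: C→Z→Q→P = 2+7+12+6 = 27 ⇒ 27 days.
C is on the critical path; changing it to 8 makes that path 33 days.
No other chain overtakes it, so the finish is 33 days.

33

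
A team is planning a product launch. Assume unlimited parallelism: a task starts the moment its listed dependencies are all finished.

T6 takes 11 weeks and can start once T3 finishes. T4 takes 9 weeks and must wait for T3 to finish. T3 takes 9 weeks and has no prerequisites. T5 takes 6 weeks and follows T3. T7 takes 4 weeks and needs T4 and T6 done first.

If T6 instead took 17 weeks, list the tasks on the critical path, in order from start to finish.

T3, T6, T7

Critical path before the change: T3→T6→T7 = 9+11+4 = 24 giving 24 weeks.
T6 lies on that path, so at 17 weeks the path becomes 30 weeks.
No other chain overtakes it, so the finish is 30 weeks.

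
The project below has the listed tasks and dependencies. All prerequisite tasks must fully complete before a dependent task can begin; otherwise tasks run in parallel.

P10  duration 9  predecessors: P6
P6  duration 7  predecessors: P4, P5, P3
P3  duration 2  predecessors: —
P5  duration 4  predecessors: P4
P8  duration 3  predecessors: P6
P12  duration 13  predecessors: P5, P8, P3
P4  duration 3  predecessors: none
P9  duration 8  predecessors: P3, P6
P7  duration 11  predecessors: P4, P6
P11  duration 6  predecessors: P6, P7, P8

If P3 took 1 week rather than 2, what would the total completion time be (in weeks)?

As given, the longest chain is P4→P5→P6→P7→P11 = 3+4+7+11+6 = 31, so the finish is 31 weeks.
P3 has 5 weeks of float (longest path through it is 26).
That remains the longest chain; total 31 weeks.

31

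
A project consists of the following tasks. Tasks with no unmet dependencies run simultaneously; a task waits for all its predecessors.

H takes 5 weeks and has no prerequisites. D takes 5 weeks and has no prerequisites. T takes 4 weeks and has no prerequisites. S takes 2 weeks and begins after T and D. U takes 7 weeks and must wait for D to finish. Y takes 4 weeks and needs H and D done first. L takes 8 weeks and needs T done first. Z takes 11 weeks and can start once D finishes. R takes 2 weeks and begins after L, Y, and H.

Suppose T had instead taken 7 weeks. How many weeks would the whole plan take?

17

The binding path is D→Z = 5+11 = 16; finish at 16 weeks.
T is off the critical path — its longest chain is 14 weeks, giving 2 of slack.
Now T→L→R = 7+8+2 = 17 is longest, so the finish becomes 17 weeks.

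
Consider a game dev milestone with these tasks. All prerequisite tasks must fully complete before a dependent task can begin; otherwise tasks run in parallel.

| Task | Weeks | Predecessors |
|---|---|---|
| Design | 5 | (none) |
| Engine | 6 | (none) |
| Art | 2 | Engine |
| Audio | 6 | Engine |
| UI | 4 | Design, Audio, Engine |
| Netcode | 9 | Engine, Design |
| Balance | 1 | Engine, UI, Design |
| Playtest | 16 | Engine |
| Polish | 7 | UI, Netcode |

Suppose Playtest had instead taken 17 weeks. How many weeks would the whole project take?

Baseline: Engine→Audio→UI→Polish = 6+6+4+7 = 23 → 23 weeks.
Playtest is off the critical path — its longest chain is 22 weeks, giving 1 of slack.
The critical path is still Engine→Audio→UI→Polish; finish is now 23 weeks.

23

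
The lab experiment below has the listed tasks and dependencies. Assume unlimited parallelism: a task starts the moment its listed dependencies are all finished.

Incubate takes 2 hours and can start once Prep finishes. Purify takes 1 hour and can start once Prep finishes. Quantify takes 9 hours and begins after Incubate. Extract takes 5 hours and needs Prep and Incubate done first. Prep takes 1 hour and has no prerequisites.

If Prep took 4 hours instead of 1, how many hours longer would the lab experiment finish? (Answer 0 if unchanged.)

Critical path before the change: Prep→Incubate→Quantify = 1+2+9 = 12 giving 12 hours.
Prep is on the critical path; changing it to 4 makes that path 15 hours.
That remains the longest chain; total 15 hours.
Change in finish: 15 − 12 = +3 hours.

3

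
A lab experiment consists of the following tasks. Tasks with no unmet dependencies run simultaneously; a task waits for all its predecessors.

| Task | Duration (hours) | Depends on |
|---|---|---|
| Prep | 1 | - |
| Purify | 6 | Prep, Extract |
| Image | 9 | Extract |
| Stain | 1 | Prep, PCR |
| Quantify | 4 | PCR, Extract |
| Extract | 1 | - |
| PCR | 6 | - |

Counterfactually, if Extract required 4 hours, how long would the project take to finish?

13

Baseline: Extract→Image = 1+9 = 10 → 10 hours.
Since Extract is critical, the +3 change carries straight to that chain (now 13 hours).
No other chain overtakes it, so the finish is 13 hours.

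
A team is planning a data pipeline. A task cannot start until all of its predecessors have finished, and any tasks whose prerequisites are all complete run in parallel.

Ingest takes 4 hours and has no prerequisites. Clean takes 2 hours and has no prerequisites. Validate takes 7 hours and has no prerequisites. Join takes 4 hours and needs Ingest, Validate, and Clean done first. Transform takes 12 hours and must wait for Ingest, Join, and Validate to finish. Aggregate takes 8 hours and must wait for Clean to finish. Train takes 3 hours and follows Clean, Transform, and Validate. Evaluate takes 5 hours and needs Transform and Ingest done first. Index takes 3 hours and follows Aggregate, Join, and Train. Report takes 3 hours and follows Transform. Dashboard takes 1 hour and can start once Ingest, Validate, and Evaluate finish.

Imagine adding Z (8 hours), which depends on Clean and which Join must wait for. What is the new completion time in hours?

32

Originally the project takes 29 hours.
With Z inserted, Join now waits for max(Ingest, Validate, Clean, Z).
New critical path: Clean→Z→Join→Transform→Train→Index = 2+8+4+12+3+3 = 32 ⇒ 32 hours.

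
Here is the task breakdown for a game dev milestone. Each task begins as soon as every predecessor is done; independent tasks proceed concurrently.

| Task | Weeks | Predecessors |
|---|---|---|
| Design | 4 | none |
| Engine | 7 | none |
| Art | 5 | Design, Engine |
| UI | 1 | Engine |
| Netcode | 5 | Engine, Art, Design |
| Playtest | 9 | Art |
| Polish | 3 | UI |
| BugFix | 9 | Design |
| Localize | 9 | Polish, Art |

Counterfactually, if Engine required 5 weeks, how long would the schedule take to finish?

19

The binding path is Engine→Art→Playtest = 7+5+9 = 21; finish at 21 weeks.
Engine is on the critical path; changing it to 5 makes that path 19 weeks.
The critical path is still Engine→Art→Playtest; finish is now 19 weeks.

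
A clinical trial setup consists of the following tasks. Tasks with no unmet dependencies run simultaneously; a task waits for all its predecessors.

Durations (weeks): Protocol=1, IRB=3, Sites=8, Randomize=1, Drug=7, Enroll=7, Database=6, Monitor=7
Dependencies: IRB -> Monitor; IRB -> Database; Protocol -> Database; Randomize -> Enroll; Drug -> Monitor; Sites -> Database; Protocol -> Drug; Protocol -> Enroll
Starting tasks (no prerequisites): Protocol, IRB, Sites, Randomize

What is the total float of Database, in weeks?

The longest chain is Protocol→Drug→Monitor = 1+7+7 = 15; overall finish 15 weeks.
Database finishes as early as 14 and must finish by 15.
Float = 15 − 14 = 1.

1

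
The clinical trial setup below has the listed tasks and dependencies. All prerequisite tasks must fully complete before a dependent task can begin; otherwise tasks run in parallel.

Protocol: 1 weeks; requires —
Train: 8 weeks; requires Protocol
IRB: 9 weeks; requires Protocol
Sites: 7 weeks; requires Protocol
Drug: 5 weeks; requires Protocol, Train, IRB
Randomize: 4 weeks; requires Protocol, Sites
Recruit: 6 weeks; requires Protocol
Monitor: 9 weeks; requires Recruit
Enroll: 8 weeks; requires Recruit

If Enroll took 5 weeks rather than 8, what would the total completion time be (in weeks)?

16

Critical path before the change: Protocol→Recruit→Monitor = 1+6+9 = 16 giving 16 weeks.
Enroll is off the critical path — its longest chain is 15 weeks, giving 1 of slack.
No other chain overtakes it, so the finish is 16 weeks.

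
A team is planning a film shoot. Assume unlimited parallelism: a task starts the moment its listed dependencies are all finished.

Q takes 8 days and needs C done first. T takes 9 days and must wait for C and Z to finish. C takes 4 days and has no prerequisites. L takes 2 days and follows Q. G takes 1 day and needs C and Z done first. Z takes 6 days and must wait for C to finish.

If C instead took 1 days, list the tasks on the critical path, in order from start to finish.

C, Z, T

Actual critical path: C→Z→T = 4+6+9 = 19 ⇒ 19 days.
Since C is critical, the -3 change carries straight to that chain (now 16 days).
The critical path is still C→Z→T; finish is now 16 days.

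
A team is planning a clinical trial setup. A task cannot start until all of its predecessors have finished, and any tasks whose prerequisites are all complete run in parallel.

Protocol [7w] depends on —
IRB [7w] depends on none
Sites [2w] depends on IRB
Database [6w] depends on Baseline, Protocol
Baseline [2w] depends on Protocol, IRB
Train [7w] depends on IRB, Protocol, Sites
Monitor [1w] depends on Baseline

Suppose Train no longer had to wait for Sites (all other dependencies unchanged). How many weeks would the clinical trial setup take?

15

Original critical path: IRB→Sites→Train = 7+2+7 = 16 ⇒ 16 weeks.
Without Sites→Train, Train's earliest start moves from 9 to 7.
New critical path: Protocol→Baseline→Database = 7+2+6 = 15 ⇒ 15 weeks.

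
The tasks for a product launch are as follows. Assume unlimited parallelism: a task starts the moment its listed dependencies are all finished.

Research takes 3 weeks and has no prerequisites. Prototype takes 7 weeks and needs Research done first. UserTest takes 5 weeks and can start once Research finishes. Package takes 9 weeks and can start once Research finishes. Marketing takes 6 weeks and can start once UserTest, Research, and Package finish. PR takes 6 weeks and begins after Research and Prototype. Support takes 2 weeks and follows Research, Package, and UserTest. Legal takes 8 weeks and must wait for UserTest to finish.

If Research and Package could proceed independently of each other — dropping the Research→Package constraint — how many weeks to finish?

Original critical path: Research→Package→Marketing = 3+9+6 = 18 ⇒ 18 weeks.
Without Research→Package, Package's earliest start moves from 3 to 0.
New critical path: Research→Prototype→PR = 3+7+6 = 16 ⇒ 16 weeks.

16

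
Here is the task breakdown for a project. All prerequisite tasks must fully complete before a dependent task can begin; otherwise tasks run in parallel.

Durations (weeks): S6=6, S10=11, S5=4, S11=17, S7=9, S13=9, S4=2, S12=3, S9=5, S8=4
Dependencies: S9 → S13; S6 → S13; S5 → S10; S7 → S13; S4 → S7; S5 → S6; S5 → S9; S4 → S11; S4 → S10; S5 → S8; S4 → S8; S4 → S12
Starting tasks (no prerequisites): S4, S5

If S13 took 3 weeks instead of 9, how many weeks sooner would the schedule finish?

The binding path is S4→S7→S13 = 2+9+9 = 20; finish at 20 weeks.
S13 lies on that path, so at 3 weeks the path becomes 14 weeks.
The binding chain switches to S4→S11 = 2+17 = 19; finish 19 weeks.
Change in finish: 19 − 20 = -1 weeks.

1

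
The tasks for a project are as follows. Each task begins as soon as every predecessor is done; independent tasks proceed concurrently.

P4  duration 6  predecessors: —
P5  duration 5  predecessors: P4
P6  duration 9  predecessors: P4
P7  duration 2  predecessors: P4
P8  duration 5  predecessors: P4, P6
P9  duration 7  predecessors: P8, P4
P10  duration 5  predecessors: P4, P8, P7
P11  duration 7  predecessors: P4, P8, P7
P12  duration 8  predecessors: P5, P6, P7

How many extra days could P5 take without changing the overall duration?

The longest chain is P4→P6→P8→P9 = 6+9+5+7 = 27; overall finish 27 days.
Longest path through P5: 19 days (earliest finish 11, latest finish 19).
So P5 can slip 19 − 11 = 8 days.

8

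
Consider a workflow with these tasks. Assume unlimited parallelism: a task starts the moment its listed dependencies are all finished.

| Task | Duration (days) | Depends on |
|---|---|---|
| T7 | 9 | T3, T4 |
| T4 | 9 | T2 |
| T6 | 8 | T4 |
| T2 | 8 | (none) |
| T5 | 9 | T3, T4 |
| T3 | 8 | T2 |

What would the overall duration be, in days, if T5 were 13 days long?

30

Critical path before the change: T2→T4→T5 = 8+9+9 = 26 giving 26 days.
T5 lies on that path, so at 13 days the path becomes 30 days.
The critical path is still T2→T4→T5; finish is now 30 days.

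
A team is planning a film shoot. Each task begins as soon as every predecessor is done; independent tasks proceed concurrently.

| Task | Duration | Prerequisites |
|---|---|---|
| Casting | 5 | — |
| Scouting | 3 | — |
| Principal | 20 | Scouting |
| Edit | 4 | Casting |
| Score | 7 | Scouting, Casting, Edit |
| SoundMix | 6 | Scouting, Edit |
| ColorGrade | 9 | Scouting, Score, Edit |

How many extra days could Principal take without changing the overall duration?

2

The longest chain is Casting→Edit→Score→ColorGrade = 5+4+7+9 = 25; overall finish 25 days.
The longest chain containing Principal totals 23 days.
Slack of Principal = 5 − 3 = 2 days.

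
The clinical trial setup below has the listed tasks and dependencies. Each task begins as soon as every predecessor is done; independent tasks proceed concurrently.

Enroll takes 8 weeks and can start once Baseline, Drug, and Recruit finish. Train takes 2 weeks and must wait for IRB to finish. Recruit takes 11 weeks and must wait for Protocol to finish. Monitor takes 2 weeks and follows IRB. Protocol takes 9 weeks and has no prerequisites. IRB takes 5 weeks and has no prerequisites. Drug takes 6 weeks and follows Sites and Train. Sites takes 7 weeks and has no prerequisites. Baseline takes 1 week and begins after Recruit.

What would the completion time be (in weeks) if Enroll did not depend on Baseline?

28

Before: longest chain Protocol→Recruit→Baseline→Enroll = 9+11+1+8 = 29, finish 29.
Without Baseline→Enroll, Enroll's earliest start moves from 21 to 20.
After: Protocol→Recruit→Enroll = 9+11+8 = 28 → 28 weeks.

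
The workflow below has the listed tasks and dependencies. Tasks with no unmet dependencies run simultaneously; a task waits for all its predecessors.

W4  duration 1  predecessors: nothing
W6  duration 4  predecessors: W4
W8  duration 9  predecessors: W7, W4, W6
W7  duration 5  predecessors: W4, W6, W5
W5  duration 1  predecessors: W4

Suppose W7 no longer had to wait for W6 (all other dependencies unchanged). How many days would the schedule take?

16

With the dependency in place, W4→W6→W7→W8 = 1+4+5+9 = 19 sets the finish at 19 days.
Without W6→W7, W7's earliest start moves from 5 to 2.
The longest chain is now W4→W5→W7→W8 = 1+1+5+9 = 16, so the schedule takes 16 days.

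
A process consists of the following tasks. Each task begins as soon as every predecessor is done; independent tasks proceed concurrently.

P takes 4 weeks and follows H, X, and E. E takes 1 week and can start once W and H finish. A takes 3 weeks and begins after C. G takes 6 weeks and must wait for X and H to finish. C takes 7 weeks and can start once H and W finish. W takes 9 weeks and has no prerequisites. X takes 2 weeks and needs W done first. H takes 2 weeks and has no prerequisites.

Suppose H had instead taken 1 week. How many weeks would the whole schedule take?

Actual critical path: W→C→A = 9+7+3 = 19 ⇒ 19 weeks.
H is off the critical path — its longest chain is 12 weeks, giving 7 of slack.
The critical path is still W→C→A; finish is now 19 weeks.

19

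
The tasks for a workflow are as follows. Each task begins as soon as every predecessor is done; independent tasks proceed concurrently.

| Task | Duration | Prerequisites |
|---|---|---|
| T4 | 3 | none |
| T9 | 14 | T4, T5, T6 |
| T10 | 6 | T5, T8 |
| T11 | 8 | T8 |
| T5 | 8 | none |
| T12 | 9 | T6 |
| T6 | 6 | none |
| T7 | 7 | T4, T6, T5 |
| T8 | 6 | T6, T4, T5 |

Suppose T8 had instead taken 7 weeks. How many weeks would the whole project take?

As given, the longest chain is T5→T8→T11 = 8+6+8 = 22, so the finish is 22 weeks.
T8 is on the critical path; changing it to 7 makes that path 23 weeks.
That remains the longest chain; total 23 weeks.

23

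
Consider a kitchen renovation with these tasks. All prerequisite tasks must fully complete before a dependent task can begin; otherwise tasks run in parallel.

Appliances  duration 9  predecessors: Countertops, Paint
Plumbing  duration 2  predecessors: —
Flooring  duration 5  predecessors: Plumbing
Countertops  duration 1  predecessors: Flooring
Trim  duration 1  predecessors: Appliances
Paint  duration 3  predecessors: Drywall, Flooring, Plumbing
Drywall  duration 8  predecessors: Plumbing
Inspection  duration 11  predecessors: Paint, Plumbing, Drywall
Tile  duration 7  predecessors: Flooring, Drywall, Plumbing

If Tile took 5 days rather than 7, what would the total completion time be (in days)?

The binding path is Plumbing→Drywall→Paint→Inspection = 2+8+3+11 = 24; finish at 24 days.
Tile has 7 days of float (longest path through it is 17).
The critical path is still Plumbing→Drywall→Paint→Inspection; finish is now 24 days.

24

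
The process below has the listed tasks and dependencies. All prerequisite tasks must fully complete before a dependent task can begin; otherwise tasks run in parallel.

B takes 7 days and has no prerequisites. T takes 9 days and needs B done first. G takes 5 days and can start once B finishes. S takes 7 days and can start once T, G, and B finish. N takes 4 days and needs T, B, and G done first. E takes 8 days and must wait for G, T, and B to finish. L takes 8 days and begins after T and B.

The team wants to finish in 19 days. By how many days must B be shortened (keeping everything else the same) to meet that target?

5

Current finish: 24 days; target: 19.
B is on every critical path, so each day cut from B cuts the finish by one (this holds down to a finish of 18).
Need 24 − 19 = 5 days off B → B becomes 2 days, finish becomes 19.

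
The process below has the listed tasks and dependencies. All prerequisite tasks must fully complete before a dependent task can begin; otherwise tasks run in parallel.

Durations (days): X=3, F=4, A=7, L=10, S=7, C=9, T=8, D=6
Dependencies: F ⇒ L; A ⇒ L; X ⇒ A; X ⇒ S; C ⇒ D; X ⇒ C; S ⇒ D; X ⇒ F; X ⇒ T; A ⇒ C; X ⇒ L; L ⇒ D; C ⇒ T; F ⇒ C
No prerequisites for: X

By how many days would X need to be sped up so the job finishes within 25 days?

2

Current finish: 27 days; target: 25.
X is on every critical path, so each day cut from X cuts the finish by one (this holds down to a finish of 25).
Need 27 − 25 = 2 days off X → X becomes 1 day, finish becomes 25.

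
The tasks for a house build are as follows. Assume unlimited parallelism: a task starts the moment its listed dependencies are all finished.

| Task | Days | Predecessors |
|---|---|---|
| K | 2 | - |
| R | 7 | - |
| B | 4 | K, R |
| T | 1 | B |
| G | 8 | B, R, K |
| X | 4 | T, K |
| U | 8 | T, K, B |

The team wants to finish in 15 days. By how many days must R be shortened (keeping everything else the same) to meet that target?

Current finish: 20 days; target: 15.
R is on every critical path, so each day cut from R cuts the finish by one (this holds down to a finish of 15).
Need 20 − 15 = 5 days off R → R becomes 2 days, finish becomes 15.

5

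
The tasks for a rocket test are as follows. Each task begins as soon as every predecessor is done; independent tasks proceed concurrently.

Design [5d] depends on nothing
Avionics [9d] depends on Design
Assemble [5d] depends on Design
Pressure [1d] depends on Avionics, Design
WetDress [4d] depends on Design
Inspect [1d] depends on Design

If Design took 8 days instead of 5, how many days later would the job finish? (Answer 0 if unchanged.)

Critical path before the change: Design→Avionics→Pressure = 5+9+1 = 15 giving 15 days.
Design lies on that path, so at 8 days the path becomes 18 days.
The critical path is still Design→Avionics→Pressure; finish is now 18 days.
Change in finish: 18 − 15 = +3 days.

3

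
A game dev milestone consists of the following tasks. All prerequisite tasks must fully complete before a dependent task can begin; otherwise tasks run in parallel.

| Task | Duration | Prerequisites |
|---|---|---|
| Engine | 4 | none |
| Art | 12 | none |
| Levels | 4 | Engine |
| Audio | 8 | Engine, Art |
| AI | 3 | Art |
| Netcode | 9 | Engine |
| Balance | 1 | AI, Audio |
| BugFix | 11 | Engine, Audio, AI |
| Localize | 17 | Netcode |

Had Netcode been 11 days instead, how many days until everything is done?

32

Baseline: Art→Audio→BugFix = 12+8+11 = 31 → 31 days.
The longest path through Netcode is only 30 days, so Netcode has float 1.
Now Engine→Netcode→Localize = 4+11+17 = 32 is longest, so the finish becomes 32 days.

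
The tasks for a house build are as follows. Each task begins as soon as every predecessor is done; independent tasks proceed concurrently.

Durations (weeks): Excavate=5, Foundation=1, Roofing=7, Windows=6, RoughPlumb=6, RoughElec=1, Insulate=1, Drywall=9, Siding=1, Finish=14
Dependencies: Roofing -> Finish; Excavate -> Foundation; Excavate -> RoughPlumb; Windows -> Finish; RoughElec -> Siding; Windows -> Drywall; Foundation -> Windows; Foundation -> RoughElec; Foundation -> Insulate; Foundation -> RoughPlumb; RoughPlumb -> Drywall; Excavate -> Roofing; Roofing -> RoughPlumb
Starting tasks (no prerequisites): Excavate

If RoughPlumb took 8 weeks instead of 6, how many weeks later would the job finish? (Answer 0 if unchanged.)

As given, the longest chain is Excavate→Roofing→RoughPlumb→Drywall = 5+7+6+9 = 27, so the finish is 27 weeks.
RoughPlumb lies on that path, so at 8 weeks the path becomes 29 weeks.
The critical path is still Excavate→Roofing→RoughPlumb→Drywall; finish is now 29 weeks.
Change in finish: 29 − 27 = +2 weeks.

2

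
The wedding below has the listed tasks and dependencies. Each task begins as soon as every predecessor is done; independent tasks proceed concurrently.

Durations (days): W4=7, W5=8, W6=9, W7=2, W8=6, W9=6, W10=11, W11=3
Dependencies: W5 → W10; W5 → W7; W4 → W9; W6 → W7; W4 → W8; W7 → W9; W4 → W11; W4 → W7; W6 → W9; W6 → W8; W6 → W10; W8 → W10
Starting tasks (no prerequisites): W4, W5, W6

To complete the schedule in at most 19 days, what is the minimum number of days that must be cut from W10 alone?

Current finish: 26 days; target: 19.
W10 is on every critical path, so each day cut from W10 cuts the finish by one (this holds down to a finish of 17).
Need 26 − 19 = 7 days off W10 → W10 becomes 4 days, finish becomes 19.

7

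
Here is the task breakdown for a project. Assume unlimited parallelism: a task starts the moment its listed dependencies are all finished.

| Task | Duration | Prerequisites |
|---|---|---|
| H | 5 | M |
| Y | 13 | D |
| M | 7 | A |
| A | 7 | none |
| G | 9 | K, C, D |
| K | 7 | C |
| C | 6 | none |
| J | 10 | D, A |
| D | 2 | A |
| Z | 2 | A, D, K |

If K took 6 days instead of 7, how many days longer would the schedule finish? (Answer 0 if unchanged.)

Actual critical path: C→K→G = 6+7+9 = 22 ⇒ 22 days.
K is on the critical path; changing it to 6 makes that path 21 days.
Now A→D→Y = 7+2+13 = 22 is longest, so the finish becomes 22 days.
Change in finish: 22 − 22 = +0 days.

0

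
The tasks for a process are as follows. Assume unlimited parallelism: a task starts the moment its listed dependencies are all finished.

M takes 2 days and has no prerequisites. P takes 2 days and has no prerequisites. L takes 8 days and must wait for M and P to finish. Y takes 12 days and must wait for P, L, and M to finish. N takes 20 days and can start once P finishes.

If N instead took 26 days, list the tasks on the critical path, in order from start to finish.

Critical path before the change: P→N = 2+20 = 22 giving 22 days.
N lies on that path, so at 26 days the path becomes 28 days.
That remains the longest chain; total 28 days.

P, N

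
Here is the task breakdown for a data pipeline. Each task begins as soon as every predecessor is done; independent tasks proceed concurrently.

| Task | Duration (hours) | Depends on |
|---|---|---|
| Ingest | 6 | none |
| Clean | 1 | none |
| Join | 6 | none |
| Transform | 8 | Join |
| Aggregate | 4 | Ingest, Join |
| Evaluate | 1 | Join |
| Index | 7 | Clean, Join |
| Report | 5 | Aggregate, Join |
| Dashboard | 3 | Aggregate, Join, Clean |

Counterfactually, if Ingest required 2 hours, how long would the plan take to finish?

15

The binding path is Ingest→Aggregate→Report = 6+4+5 = 15; finish at 15 hours.
Ingest lies on that path, so at 2 hours the path becomes 11 hours.
New critical path: Join→Aggregate→Report = 6+4+5 = 15 ⇒ 15 hours.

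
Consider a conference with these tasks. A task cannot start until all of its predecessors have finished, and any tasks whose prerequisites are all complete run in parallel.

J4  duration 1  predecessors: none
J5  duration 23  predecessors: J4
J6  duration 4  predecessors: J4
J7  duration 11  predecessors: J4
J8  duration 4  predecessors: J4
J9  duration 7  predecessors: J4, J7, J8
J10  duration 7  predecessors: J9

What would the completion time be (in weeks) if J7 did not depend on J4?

25

Before: longest chain J4→J7→J9→J10 = 1+11+7+7 = 26, finish 26.
Without J4→J7, J7's earliest start moves from 1 to 0.
New critical path: J7→J9→J10 = 11+7+7 = 25 ⇒ 25 weeks.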